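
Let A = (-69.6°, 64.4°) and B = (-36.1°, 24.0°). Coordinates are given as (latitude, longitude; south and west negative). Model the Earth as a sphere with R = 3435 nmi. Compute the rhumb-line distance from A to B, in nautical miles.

2427 nmi

Rhumb course C = atan2(Δλ, Δψ) with Δψ = ln[tan(π/4+φ₂/2)/tan(π/4+φ₁/2)] = +1.0388, Δλ = -0.7051 → C = 325.83°
d = R·|Δφ| / |cos C| = 3435·0.58469 / 0.82739 = 2427 nmi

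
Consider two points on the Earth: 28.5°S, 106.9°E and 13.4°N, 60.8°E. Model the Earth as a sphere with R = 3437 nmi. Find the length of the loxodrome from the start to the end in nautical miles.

3672 nmi

Rhumb course C = atan2(Δλ, Δψ) with Δψ = ln[tan(π/4+φ₂/2)/tan(π/4+φ₁/2)] = +0.7553, Δλ = -0.8046 → C = 313.19°
d = R·|Δφ| / |cos C| = 3437·0.73129 / 0.68444 = 3672 nmi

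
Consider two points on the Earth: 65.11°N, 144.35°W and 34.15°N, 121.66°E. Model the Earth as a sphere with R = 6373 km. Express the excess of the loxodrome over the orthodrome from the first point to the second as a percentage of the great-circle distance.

7.7%

Great circle: σ = 1.0645 rad → d_gc = Rσ = 6783.7 km
Rhumb: Δφ = -0.5404, Δλ = -1.6404, Δψ = -0.8762, q = Δφ/Δψ = 0.6167 → d_rh = R√(Δφ²+q²Δλ²) = 7309.4 km
Excess = (7309.4 − 6783.7) / 6783.7 = 525.7 / 6783.7 = 7.749% ≈ 7.7%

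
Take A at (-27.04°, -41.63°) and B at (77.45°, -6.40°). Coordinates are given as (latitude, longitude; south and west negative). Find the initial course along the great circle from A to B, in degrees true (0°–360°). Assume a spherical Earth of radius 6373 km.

7.5°

θ = atan2( sin Δλ·cos φ₂ ,  cos φ₁ sin φ₂ − sin φ₁ cos φ₂ cos Δλ )
  = atan2(+0.1253, +0.9501) = 7.52°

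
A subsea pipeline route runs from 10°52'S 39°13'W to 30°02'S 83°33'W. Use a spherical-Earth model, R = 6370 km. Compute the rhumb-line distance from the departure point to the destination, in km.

5061 km

Rhumb course C = atan2(Δλ, Δψ) with Δψ = ln[tan(π/4+φ₂/2)/tan(π/4+φ₁/2)] = -0.3592, Δλ = -0.7738 → C = 245.10°
d = R·|Δφ| / |cos C| = 6370·0.33452 / 0.42104 = 5061 km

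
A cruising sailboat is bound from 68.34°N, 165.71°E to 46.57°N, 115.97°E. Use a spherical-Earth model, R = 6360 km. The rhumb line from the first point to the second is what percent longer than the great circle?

Great circle: σ = 0.5755 rad → d_gc = Rσ = 3660.2 km
Rhumb: Δφ = -0.3800, Δλ = -0.8681, Δψ = -0.7332, q = Δφ/Δψ = 0.5182 → d_rh = R√(Δφ²+q²Δλ²) = 3745.1 km
Excess = (3745.1 − 3660.2) / 3660.2 = 84.9 / 3660.2 = 2.32% ≈ 2.3%

2.3%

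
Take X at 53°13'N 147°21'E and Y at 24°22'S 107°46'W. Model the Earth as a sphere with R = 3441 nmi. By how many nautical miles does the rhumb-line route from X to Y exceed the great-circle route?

Great circle: cos σ = sin φ₁ sin φ₂ + cos φ₁ cos φ₂ cos Δλ,  σ = 2.0607 rad → d_gc = 7090.8 nmi
Rhumb line: Δψ = -1.5398, q = Δφ/Δψ = 0.8794, d_rh = R√(Δφ²+q²Δλ²) = 7238.2 nmi
Excess = 7238.2 − 7090.8 = 147.4 ≈ 147 nmi

147 nmi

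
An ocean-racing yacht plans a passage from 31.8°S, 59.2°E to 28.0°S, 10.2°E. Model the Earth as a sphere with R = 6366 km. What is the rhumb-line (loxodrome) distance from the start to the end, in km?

Δψ = ln[tan(π/4+φ₂/2)/tan(π/4+φ₁/2)] = +0.0765;  Δφ = +0.0663 rad,  Δλ = -0.8552 rad
q = Δφ/Δψ = 0.8666
d = R·√(Δφ² + q²Δλ²) = 6366·0.74412 = 4737 km

4737 km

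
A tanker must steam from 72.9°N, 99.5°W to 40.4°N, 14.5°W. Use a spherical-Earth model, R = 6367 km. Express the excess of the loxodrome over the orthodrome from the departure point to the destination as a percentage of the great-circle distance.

7.1%

Great circle: σ = 0.8776 rad → d_gc = Rσ = 5587.8 km
Rhumb: Δφ = -0.5672, Δλ = +1.4835, Δψ = -1.1228, q = Δφ/Δψ = 0.5052 → d_rh = R√(Δφ²+q²Δλ²) = 5984.6 km
Excess = (5984.6 − 5587.8) / 5587.8 = 396.8 / 5587.8 = 7.10% ≈ 7.1%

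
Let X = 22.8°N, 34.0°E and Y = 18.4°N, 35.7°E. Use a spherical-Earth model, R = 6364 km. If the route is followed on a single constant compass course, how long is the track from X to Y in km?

Δψ = ln[tan(π/4+φ₂/2)/tan(π/4+φ₁/2)] = -0.0821;  Δφ = -0.0768 rad,  Δλ = +0.0297 rad
q = Δφ/Δψ = 0.9358
d = R·√(Δφ² + q²Δλ²) = 6364·0.08166 = 520 km

520 km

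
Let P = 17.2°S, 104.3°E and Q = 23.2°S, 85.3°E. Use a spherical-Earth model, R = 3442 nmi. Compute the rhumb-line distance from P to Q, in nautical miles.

Δψ = ln[tan(π/4+φ₂/2)/tan(π/4+φ₁/2)] = -0.1116;  Δφ = -0.1047 rad,  Δλ = -0.3316 rad
q = Δφ/Δψ = 0.9379
d = R·√(Δφ² + q²Δλ²) = 3442·0.32819 = 1130 nmi

1130 nmi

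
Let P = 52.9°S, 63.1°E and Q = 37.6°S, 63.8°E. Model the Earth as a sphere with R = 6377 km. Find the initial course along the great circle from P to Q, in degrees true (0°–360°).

2.1°

θ = atan2( sin Δλ·cos φ₂ ,  cos φ₁ sin φ₂ − sin φ₁ cos φ₂ cos Δλ )
  = atan2(+0.0097, +0.2638) = 2.10°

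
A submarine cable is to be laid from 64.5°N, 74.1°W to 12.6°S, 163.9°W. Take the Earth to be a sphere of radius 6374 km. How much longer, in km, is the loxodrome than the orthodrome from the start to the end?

376 km

Great circle: cos σ = sin φ₁ sin φ₂ + cos φ₁ cos φ₂ cos Δλ,  σ = 1.7675 rad → d_gc = 11266.0 km
Rhumb line: Δψ = -1.7077, q = Δφ/Δψ = 0.7880, d_rh = R√(Δφ²+q²Δλ²) = 11642.0 km
Excess = 11642.0 − 11266.0 = 376.0 ≈ 376 km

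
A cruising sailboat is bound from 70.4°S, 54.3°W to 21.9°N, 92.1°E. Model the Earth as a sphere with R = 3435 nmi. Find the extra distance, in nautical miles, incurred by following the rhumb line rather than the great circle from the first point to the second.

Great circle: cos σ = sin φ₁ sin φ₂ + cos φ₁ cos φ₂ cos Δλ,  σ = 2.2276 rad → d_gc = 7651.9 nmi
Rhumb line: Δψ = +2.1479, q = Δφ/Δψ = 0.7500, d_rh = R√(Δφ²+q²Δλ²) = 8599.6 nmi
Excess = 8599.6 − 7651.9 = 947.7 ≈ 948 nmi

948 nmi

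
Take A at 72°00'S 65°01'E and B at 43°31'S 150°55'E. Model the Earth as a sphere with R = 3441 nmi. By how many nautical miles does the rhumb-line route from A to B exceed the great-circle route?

214 nmi

Great circle: cos σ = sin φ₁ sin φ₂ + cos φ₁ cos φ₂ cos Δλ,  σ = 0.8354 rad → d_gc = 2874.59 nmi
Rhumb line: Δψ = +0.9975, q = Δφ/Δψ = 0.4984, d_rh = R√(Δφ²+q²Δλ²) = 3088.11 nmi
Excess = 3088.11 − 2874.59 = 213.52 ≈ 214 nmi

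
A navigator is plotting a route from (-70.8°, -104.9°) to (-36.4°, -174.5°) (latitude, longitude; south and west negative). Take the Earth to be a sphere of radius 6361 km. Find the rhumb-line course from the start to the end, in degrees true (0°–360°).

312.0°

Δψ = ln[tan(π/4+φ₂/2)/tan(π/4+φ₁/2)] = +1.0941
Δλ = -1.2147 rad (taken the short way round)
course = atan2(Δλ, Δψ) = 312.01°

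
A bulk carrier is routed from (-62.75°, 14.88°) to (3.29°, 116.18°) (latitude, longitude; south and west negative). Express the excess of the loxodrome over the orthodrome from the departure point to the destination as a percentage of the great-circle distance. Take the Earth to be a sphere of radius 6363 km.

Great circle: σ = 1.7119 rad → d_gc = Rσ = 10892.5 km
Rhumb: Δφ = +1.1526, Δλ = +1.7680, Δψ = +1.4747, q = Δφ/Δψ = 0.7816 → d_rh = R√(Δφ²+q²Δλ²) = 11450.2 km
Excess = (11450.2 − 10892.5) / 10892.5 = 557.7 / 10892.5 = 5.12% ≈ 5.1%

5.1%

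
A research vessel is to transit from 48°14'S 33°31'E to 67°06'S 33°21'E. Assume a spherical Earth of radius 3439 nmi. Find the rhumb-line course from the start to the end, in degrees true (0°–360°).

Δψ = ln[tan(π/4+φ₂/2)/tan(π/4+φ₁/2)] = -0.6332
Δλ = -0.0029 rad (taken the short way round)
course = atan2(Δλ, Δψ) = 180.26°

180.3°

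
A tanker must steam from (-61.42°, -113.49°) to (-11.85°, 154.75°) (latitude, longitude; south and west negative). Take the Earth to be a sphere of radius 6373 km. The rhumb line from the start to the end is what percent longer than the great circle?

5.1%

Great circle: σ = 1.4041 rad → d_gc = Rσ = 8948.2 km
Rhumb: Δφ = +0.8652, Δλ = -1.6015, Δψ = +1.1593, q = Δφ/Δψ = 0.7463 → d_rh = R√(Δφ²+q²Δλ²) = 9402.9 km
Excess = (9402.9 − 8948.2) / 8948.2 = 454.7 / 8948.2 = 5.08% ≈ 5.1%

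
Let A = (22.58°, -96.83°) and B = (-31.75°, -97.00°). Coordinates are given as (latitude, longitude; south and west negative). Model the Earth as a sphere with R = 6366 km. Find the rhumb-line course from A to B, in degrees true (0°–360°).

180.2°

Meridional parts: M(φ₁)=+0.4047, M(φ₂)=-0.5849 → ΔM = -0.9896;  Δλ = -0.0030 rad
tan C = Δλ / ΔM = +0.0030 → C = 180.17°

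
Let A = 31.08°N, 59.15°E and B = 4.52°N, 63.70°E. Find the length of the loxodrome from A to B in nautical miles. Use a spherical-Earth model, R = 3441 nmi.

Δψ = ln[tan(π/4+φ₂/2)/tan(π/4+φ₁/2)] = -0.4922;  Δφ = -0.4636 rad,  Δλ = +0.0794 rad
q = Δφ/Δψ = 0.9418
d = R·√(Δφ² + q²Δλ²) = 3441·0.46955 = 1616 nmi

1616 nmi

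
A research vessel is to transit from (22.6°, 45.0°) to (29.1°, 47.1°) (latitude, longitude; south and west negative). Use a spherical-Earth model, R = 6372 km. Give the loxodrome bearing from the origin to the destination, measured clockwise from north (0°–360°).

16.2°

Δψ = ln[tan(π/4+φ₂/2)/tan(π/4+φ₁/2)] = +0.1262
Δλ = +0.0367 rad (taken the short way round)
course = atan2(Δλ, Δψ) = 16.20°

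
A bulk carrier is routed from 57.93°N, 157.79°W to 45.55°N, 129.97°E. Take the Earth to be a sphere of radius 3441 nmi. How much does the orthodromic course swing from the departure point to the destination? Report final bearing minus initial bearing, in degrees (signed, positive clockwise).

-59.9°

At departure: θ₁ = atan2(sin Δλ cos φ₂, cos φ₁ sin φ₂ − sin φ₁ cos φ₂ cos Δλ) = 286.54°
At arrival: θ₂ = atan2(sin Δλ cos φ₁, −cos φ₂ sin φ₁ + sin φ₂ cos φ₁ cos Δλ) = 226.62°
Δθ = θ₂ − θ₁ = -59.9°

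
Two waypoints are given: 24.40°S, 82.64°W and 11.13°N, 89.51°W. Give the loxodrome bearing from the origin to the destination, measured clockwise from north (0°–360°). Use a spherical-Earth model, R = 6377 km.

349.3°

Δψ = ln[tan(π/4+φ₂/2)/tan(π/4+φ₁/2)] = +0.6348
Δλ = -0.1199 rad (taken the short way round)
course = atan2(Δλ, Δψ) = 349.30°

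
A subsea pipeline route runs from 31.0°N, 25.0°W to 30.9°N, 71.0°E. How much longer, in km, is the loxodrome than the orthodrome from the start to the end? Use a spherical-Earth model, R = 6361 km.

349 km

Great circle: cos σ = sin φ₁ sin φ₂ + cos φ₁ cos φ₂ cos Δλ,  σ = 1.3821 rad → d_gc = 8791.3 km
Rhumb line: Δψ = -0.0020, q = Δφ/Δψ = 0.8576, d_rh = R√(Δφ²+q²Δλ²) = 9140.4 km
Excess = 9140.4 − 8791.3 = 349.1 ≈ 349 km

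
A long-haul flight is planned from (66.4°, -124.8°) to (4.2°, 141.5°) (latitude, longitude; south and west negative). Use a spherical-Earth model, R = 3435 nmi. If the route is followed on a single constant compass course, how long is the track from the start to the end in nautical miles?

Δψ = ln[tan(π/4+φ₂/2)/tan(π/4+φ₁/2)] = -1.4925;  Δφ = -1.0856 rad,  Δλ = -1.6354 rad
q = Δφ/Δψ = 0.7274
d = R·√(Δφ² + q²Δλ²) = 3435·1.61044 = 5532 nmi

5532 nmi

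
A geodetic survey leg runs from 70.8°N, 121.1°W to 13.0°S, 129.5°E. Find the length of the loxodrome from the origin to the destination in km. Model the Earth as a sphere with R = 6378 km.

Δψ = ln[tan(π/4+φ₂/2)/tan(π/4+φ₁/2)] = -2.0059;  Δφ = -1.4626 rad,  Δλ = -1.9094 rad
q = Δφ/Δψ = 0.7291
d = R·√(Δφ² + q²Δλ²) = 6378·2.01926 = 12879 km

12879 km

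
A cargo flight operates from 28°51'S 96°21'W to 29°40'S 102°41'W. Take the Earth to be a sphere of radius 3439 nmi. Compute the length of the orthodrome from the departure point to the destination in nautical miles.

335 nmi

Haversine: a = sin²(Δφ/2)+cos φ₁ cos φ₂ sin²(Δλ/2) = 0.00237;  σ = 2·atan2(√a,√(1−a))
σ = 5.585° → d = Rσ = 3439·0.09747 = 335 nmi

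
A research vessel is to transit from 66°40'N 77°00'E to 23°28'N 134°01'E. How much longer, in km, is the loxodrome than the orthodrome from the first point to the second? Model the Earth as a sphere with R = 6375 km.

Great circle: cos σ = sin φ₁ sin φ₂ + cos φ₁ cos φ₂ cos Δλ,  σ = 0.9723 rad → d_gc = 6198.1 km
Rhumb line: Δψ = -1.1560, q = Δφ/Δψ = 0.6522, d_rh = R√(Δφ²+q²Δλ²) = 6342.3 km
Excess = 6342.3 − 6198.1 = 144.2 ≈ 144 km

144 km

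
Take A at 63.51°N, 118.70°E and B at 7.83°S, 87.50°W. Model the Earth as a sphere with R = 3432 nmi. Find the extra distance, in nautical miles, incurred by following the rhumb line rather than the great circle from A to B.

Great circle: cos σ = sin φ₁ sin φ₂ + cos φ₁ cos φ₂ cos Δλ,  σ = 2.1158 rad → d_gc = 7261.4 nmi
Rhumb line: Δψ = -1.5837, q = Δφ/Δψ = 0.7862, d_rh = R√(Δφ²+q²Δλ²) = 8409.8 nmi
Excess = 8409.8 − 7261.4 = 1148.4 ≈ 1148 nmi

1148 nmi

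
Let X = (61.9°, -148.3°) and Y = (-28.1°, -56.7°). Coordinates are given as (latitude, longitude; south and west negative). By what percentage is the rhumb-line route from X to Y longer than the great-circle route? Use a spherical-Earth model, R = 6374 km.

Great circle: σ = 2.0121 rad → d_gc = Rσ = 12824.9 km
Rhumb: Δφ = -1.5708, Δλ = +1.5987, Δψ = -1.8966, q = Δφ/Δψ = 0.8282 → d_rh = R√(Δφ²+q²Δλ²) = 13094.7 km
Excess = (13094.7 − 12824.9) / 12824.9 = 269.8 / 12824.9 = 2.10% ≈ 2.1%

2.1%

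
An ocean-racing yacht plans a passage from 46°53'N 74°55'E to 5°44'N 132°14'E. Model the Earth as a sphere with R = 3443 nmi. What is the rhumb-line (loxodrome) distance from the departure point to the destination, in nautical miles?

Rhumb course C = atan2(Δλ, Δψ) with Δψ = ln[tan(π/4+φ₂/2)/tan(π/4+φ₁/2)] = -0.8284, Δλ = +1.0004 → C = 129.63°
d = R·|Δφ| / |cos C| = 3443·0.71820 / 0.63781 = 3877 nmi

3877 nmi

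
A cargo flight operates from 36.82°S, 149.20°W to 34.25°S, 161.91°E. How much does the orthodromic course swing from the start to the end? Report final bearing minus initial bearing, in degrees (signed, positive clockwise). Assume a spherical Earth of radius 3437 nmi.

+29.6°

At departure: θ₁ = atan2(sin Δλ cos φ₂, cos φ₁ sin φ₂ − sin φ₁ cos φ₂ cos Δλ) = 258.67°
At arrival: θ₂ = atan2(sin Δλ cos φ₁, −cos φ₂ sin φ₁ + sin φ₂ cos φ₁ cos Δλ) = 288.27°
Δθ = θ₂ − θ₁ = +29.6°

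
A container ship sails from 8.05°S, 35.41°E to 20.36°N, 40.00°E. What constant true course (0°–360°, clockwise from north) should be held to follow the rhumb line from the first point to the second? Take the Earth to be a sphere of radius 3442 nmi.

Meridional parts: M(φ₁)=-0.1410, M(φ₂)=+0.3631 → ΔM = +0.5040;  Δλ = +0.0801 rad
tan C = Δλ / ΔM = +0.1589 → C = 9.03°

9.0°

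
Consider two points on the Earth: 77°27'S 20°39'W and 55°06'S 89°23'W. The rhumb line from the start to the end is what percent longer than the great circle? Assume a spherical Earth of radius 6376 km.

5.2%

Great circle: σ = 0.5630 rad → d_gc = Rσ = 3589.8 km
Rhumb: Δφ = +0.3901, Δλ = -1.1996, Δψ = +1.0504, q = Δφ/Δψ = 0.3714 → d_rh = R√(Δφ²+q²Δλ²) = 3775.6 km
Excess = (3775.6 − 3589.8) / 3589.8 = 185.8 / 3589.8 = 5.18% ≈ 5.2%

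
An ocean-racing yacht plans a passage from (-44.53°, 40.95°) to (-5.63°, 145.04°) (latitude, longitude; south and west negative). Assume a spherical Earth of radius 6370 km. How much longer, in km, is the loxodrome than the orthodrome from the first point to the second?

396 km

Great circle: cos σ = sin φ₁ sin φ₂ + cos φ₁ cos φ₂ cos Δλ,  σ = 1.6749 rad → d_gc = 10669.1 km
Rhumb line: Δψ = +0.7714, q = Δφ/Δψ = 0.8801, d_rh = R√(Δφ²+q²Δλ²) = 11065.4 km
Excess = 11065.4 − 10669.1 = 396.3 ≈ 396 km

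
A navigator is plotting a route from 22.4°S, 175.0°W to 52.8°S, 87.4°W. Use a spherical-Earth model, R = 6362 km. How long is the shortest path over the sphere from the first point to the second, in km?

7874 km

Haversine: a = sin²(Δφ/2)+cos φ₁ cos φ₂ sin²(Δλ/2) = 0.33653;  σ = 2·atan2(√a,√(1−a))
σ = 70.917° → d = Rσ = 6362·1.23773 = 7874 km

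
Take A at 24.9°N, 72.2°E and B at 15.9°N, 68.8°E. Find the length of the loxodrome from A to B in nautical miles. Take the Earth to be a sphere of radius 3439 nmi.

Δψ = ln[tan(π/4+φ₂/2)/tan(π/4+φ₁/2)] = -0.1678;  Δφ = -0.1571 rad,  Δλ = -0.0593 rad
q = Δφ/Δψ = 0.9361
d = R·√(Δφ² + q²Δλ²) = 3439·0.16661 = 573 nmi

573 nmi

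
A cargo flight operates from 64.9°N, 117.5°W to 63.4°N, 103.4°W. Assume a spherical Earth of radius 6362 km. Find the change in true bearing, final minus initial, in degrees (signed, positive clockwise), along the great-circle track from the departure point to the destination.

At departure: θ₁ = atan2(sin Δλ cos φ₂, cos φ₁ sin φ₂ − sin φ₁ cos φ₂ cos Δλ) = 97.29°
At arrival: θ₂ = atan2(sin Δλ cos φ₁, −cos φ₂ sin φ₁ + sin φ₂ cos φ₁ cos Δλ) = 110.00°
Δθ = θ₂ − θ₁ = +12.7°

+12.7°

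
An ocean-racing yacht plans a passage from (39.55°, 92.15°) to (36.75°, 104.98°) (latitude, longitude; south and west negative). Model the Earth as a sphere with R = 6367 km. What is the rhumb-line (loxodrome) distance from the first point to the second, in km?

1163 km

Rhumb course C = atan2(Δλ, Δψ) with Δψ = ln[tan(π/4+φ₂/2)/tan(π/4+φ₁/2)] = -0.0622, Δλ = +0.2239 → C = 105.51°
d = R·|Δφ| / |cos C| = 6367·0.04887 / 0.26747 = 1163 km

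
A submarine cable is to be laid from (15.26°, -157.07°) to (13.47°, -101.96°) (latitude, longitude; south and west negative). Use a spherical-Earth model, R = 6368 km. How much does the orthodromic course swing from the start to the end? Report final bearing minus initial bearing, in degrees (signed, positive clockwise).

+14.8°

Initial bearing θ₁ = atan2(sin Δλ cos φ₂, cos φ₁ sin φ₂ − sin φ₁ cos φ₂ cos Δλ) = 84.39°
Final bearing θ₂ = (initial bearing from the destination back to the start) + 180° = 99.15°
Δθ = θ₂ − θ₁ = +14.8°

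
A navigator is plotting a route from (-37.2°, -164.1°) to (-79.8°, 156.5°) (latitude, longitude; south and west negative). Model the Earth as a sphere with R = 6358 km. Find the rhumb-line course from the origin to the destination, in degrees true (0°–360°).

201.8°

Δψ = ln[tan(π/4+φ₂/2)/tan(π/4+φ₁/2)] = -1.7160
Δλ = -0.6877 rad (taken the short way round)
course = atan2(Δλ, Δψ) = 201.84°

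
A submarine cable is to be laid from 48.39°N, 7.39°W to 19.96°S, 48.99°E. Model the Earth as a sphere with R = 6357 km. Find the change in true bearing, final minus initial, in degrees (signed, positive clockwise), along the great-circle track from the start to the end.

+18.1°

Initial bearing θ₁ = atan2(sin Δλ cos φ₂, cos φ₁ sin φ₂ − sin φ₁ cos φ₂ cos Δλ) = 128.19°
Final bearing θ₂ = (initial bearing from the destination back to the start) + 180° = 146.27°
Δθ = θ₂ − θ₁ = +18.1°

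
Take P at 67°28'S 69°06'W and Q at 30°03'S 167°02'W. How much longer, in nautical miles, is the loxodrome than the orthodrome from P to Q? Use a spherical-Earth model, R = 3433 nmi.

Great circle: cos σ = sin φ₁ sin φ₂ + cos φ₁ cos φ₂ cos Δλ,  σ = 1.1409 rad → d_gc = 3916.8 nmi
Rhumb line: Δψ = +1.0631, q = Δφ/Δψ = 0.6143, d_rh = R√(Δφ²+q²Δλ²) = 4245.0 nmi
Excess = 4245.0 − 3916.8 = 328.2 ≈ 328 nmi

328 nmi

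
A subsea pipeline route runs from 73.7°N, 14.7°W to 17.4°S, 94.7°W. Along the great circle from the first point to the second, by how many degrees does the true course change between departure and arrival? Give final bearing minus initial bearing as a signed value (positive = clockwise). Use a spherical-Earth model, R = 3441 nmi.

At departure: θ₁ = atan2(sin Δλ cos φ₂, cos φ₁ sin φ₂ − sin φ₁ cos φ₂ cos Δλ) = 255.50°
At arrival: θ₂ = atan2(sin Δλ cos φ₁, −cos φ₂ sin φ₁ + sin φ₂ cos φ₁ cos Δλ) = 196.54°
Δθ = θ₂ − θ₁ = -59.0°

-59.0°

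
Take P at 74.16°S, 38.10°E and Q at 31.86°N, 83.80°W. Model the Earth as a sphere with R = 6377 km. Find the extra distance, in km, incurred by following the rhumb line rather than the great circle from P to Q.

978 km

Great circle: cos σ = sin φ₁ sin φ₂ + cos φ₁ cos φ₂ cos Δλ,  σ = 2.2527 rad → d_gc = 14365.8 km
Rhumb line: Δψ = +2.5596, q = Δφ/Δψ = 0.7229, d_rh = R√(Δφ²+q²Δλ²) = 15344.1 km
Excess = 15344.1 − 14365.8 = 978.3 ≈ 978 km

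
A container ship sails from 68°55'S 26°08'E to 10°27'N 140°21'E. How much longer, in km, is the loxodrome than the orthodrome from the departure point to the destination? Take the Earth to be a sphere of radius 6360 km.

Great circle: cos σ = sin φ₁ sin φ₂ + cos φ₁ cos φ₂ cos Δλ,  σ = 1.8906 rad → d_gc = 12024.0 km
Rhumb line: Δψ = +1.8649, q = Δφ/Δψ = 0.7428, d_rh = R√(Δφ²+q²Δλ²) = 12895.6 km
Excess = 12895.6 − 12024.0 = 871.6 ≈ 872 km

872 km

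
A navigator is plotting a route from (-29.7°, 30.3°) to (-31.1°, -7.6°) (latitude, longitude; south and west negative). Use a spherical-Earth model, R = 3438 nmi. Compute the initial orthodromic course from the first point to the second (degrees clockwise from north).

θ = atan2( sin Δλ·cos φ₂ ,  cos φ₁ sin φ₂ − sin φ₁ cos φ₂ cos Δλ )
  = atan2(-0.5260, -0.1139) = 257.78°

257.8°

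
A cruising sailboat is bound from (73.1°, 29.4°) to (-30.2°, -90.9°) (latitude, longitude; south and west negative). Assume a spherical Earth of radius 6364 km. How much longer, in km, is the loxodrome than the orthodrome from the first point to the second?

928 km

Great circle: cos σ = sin φ₁ sin φ₂ + cos φ₁ cos φ₂ cos Δλ,  σ = 2.2244 rad → d_gc = 14156.1 km
Rhumb line: Δψ = -2.4601, q = Δφ/Δψ = 0.7329, d_rh = R√(Δφ²+q²Δλ²) = 15084.5 km
Excess = 15084.5 − 14156.1 = 928.4 ≈ 928 km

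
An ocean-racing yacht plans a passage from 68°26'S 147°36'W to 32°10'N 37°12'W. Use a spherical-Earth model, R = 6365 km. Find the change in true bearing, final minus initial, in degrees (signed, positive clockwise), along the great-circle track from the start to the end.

Initial bearing θ₁ = atan2(sin Δλ cos φ₂, cos φ₁ sin φ₂ − sin φ₁ cos φ₂ cos Δλ) = 95.67°
Final bearing θ₂ = (initial bearing from the destination back to the start) + 180° = 25.60°
Δθ = θ₂ − θ₁ = -70.1°

-70.1°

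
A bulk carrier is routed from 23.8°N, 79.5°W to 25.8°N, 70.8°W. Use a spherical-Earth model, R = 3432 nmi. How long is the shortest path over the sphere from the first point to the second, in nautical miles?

Haversine: a = sin²(Δφ/2)+cos φ₁ cos φ₂ sin²(Δλ/2) = 0.00504;  σ = 2·atan2(√a,√(1−a))
σ = 8.145° → d = Rσ = 3432·0.14216 = 488 nmi

488 nmi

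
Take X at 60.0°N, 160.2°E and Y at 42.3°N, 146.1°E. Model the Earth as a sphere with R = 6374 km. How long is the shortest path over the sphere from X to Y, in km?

2191 km

cos σ = sin φ₁ sin φ₂ + cos φ₁ cos φ₂ cos Δλ
      = sin(60.00°)sin(42.30°) + cos(60.00°)cos(42.30°)cos(-14.10°) = 0.9415
σ = 19.692° → d = Rσ = 6374·0.34368 = 2191 km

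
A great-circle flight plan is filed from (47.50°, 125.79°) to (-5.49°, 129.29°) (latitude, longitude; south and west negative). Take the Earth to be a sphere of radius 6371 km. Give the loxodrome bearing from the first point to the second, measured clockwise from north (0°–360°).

Meridional parts: M(φ₁)=+0.9445, M(φ₂)=-0.0960 → ΔM = -1.0405;  Δλ = +0.0611 rad
tan C = Δλ / ΔM = -0.0587 → C = 176.64°

176.6°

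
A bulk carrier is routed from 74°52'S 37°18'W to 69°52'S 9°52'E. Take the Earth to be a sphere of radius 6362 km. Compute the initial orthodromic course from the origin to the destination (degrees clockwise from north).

94.4°

N = sin Δλ·cos φ₂ = +0.2524;  D = cos φ₁ sin φ₂ − sin φ₁ cos φ₂ cos Δλ = -0.0192
initial course = atan2(N, D) = 94.35°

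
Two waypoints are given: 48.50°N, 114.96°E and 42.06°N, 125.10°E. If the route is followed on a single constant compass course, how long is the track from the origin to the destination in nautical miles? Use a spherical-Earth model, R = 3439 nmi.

Rhumb course C = atan2(Δλ, Δψ) with Δψ = ln[tan(π/4+φ₂/2)/tan(π/4+φ₁/2)] = -0.1600, Δλ = +0.1770 → C = 132.12°
d = R·|Δφ| / |cos C| = 3439·0.11240 / 0.67062 = 576 nmi

576 nmi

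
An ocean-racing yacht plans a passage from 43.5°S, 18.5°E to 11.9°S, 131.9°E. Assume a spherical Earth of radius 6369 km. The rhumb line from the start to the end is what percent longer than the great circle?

Great circle: σ = 1.7112 rad → d_gc = Rσ = 10898.7 km
Rhumb: Δφ = +0.5515, Δλ = +1.9792, Δψ = +0.6356, q = Δφ/Δψ = 0.8677 → d_rh = R√(Δφ²+q²Δλ²) = 11488.0 km
Excess = (11488.0 − 10898.7) / 10898.7 = 589.3 / 10898.7 = 5.41% ≈ 5.4%

5.4%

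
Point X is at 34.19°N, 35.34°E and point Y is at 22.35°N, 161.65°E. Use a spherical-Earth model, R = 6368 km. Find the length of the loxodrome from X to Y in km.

Δψ = ln[tan(π/4+φ₂/2)/tan(π/4+φ₁/2)] = -0.2353;  Δφ = -0.2066 rad,  Δλ = +2.2045 rad
q = Δφ/Δψ = 0.8782
d = R·√(Δφ² + q²Δλ²) = 6368·1.94711 = 12399 km

12399 km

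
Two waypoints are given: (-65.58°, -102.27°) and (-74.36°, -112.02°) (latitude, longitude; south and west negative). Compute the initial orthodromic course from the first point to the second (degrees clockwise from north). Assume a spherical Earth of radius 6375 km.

196.3°

θ = atan2( sin Δλ·cos φ₂ ,  cos φ₁ sin φ₂ − sin φ₁ cos φ₂ cos Δλ )
  = atan2(-0.0457, -0.1562) = 196.29°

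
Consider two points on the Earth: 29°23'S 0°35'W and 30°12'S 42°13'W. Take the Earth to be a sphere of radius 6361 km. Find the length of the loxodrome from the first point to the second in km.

Δψ = ln[tan(π/4+φ₂/2)/tan(π/4+φ₁/2)] = -0.0164;  Δφ = -0.0143 rad,  Δλ = -0.7266 rad
q = Δφ/Δψ = 0.8678
d = R·√(Δφ² + q²Δλ²) = 6361·0.63076 = 4012 km

4012 km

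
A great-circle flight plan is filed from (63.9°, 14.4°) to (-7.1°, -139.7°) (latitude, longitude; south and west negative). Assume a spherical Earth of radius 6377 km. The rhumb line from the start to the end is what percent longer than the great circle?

16.2%

Great circle: σ = 2.0987 rad → d_gc = Rσ = 13383.3 km
Rhumb: Δφ = -1.2392, Δλ = -2.6896, Δψ = -1.5862, q = Δφ/Δψ = 0.7812 → d_rh = R√(Δφ²+q²Δλ²) = 15555.9 km
Excess = (15555.9 − 13383.3) / 13383.3 = 2172.6 / 13383.3 = 16.23% ≈ 16.2%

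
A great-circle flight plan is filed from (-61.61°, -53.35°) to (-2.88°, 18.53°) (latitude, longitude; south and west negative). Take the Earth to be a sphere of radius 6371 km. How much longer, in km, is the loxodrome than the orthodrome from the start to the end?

218 km

Great circle: cos σ = sin φ₁ sin φ₂ + cos φ₁ cos φ₂ cos Δλ,  σ = 1.3777 rad → d_gc = 8777.4 km
Rhumb line: Δψ = +1.3243, q = Δφ/Δψ = 0.7740, d_rh = R√(Δφ²+q²Δλ²) = 8995.6 km
Excess = 8995.6 − 8777.4 = 218.2 ≈ 218 km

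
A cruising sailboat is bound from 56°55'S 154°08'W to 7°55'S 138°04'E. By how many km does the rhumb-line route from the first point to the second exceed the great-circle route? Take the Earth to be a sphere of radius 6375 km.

167 km

Great circle: cos σ = sin φ₁ sin φ₂ + cos φ₁ cos φ₂ cos Δλ,  σ = 1.2454 rad → d_gc = 7939.4 km
Rhumb line: Δψ = +1.0754, q = Δφ/Δψ = 0.7953, d_rh = R√(Δφ²+q²Δλ²) = 8106.4 km
Excess = 8106.4 − 7939.4 = 167.0 ≈ 167 km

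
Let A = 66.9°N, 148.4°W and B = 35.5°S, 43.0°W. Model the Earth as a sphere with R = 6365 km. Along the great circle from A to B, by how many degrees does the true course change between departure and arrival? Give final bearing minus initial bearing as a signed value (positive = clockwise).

At departure: θ₁ = atan2(sin Δλ cos φ₂, cos φ₁ sin φ₂ − sin φ₁ cos φ₂ cos Δλ) = 92.11°
At arrival: θ₂ = atan2(sin Δλ cos φ₁, −cos φ₂ sin φ₁ + sin φ₂ cos φ₁ cos Δλ) = 151.21°
Δθ = θ₂ − θ₁ = +59.1°

+59.1°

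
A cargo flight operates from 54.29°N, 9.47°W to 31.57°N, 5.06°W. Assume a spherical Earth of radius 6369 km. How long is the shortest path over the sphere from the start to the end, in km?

2550 km

Haversine: a = sin²(Δφ/2)+cos φ₁ cos φ₂ sin²(Δλ/2) = 0.03953;  σ = 2·atan2(√a,√(1−a))
σ = 22.937° → d = Rσ = 6369·0.40033 = 2550 km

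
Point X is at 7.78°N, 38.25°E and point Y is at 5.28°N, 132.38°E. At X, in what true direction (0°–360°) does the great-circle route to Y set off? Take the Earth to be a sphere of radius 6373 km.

84.2°

N = sin Δλ·cos φ₂ = +0.9932;  D = cos φ₁ sin φ₂ − sin φ₁ cos φ₂ cos Δλ = +0.1009
initial course = atan2(N, D) = 84.20°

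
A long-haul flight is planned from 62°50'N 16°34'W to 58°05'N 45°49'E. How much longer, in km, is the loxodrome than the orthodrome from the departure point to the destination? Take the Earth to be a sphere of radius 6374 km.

Great circle: cos σ = sin φ₁ sin φ₂ + cos φ₁ cos φ₂ cos Δλ,  σ = 0.5215 rad → d_gc = 3324.0 km
Rhumb line: Δψ = -0.1685, q = Δφ/Δψ = 0.4920, d_rh = R√(Δφ²+q²Δλ²) = 3455.4 km
Excess = 3455.4 − 3324.0 = 131.4 ≈ 131 km

131 km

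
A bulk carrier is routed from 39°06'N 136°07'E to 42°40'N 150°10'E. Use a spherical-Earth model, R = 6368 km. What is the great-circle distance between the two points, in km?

1244 km

cos σ = sin φ₁ sin φ₂ + cos φ₁ cos φ₂ cos Δλ
      = sin(39.10°)sin(42.67°) + cos(39.10°)cos(42.67°)cos(14.05°) = 0.9810
σ = 11.189° → d = Rσ = 6368·0.19529 = 1244 km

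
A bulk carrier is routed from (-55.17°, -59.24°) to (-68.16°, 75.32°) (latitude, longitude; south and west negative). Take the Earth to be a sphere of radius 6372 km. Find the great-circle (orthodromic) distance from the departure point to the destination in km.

cos σ = sin φ₁ sin φ₂ + cos φ₁ cos φ₂ cos Δλ
      = sin(-55.17°)sin(-68.16°) + cos(-55.17°)cos(-68.16°)cos(134.56°) = 0.6129
σ = 52.204° → d = Rσ = 6372·0.91113 = 5806 km

5806 km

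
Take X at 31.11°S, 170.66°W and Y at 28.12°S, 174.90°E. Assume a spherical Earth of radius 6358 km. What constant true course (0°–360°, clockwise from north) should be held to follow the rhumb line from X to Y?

Meridional parts: M(φ₁)=-0.5718, M(φ₂)=-0.5118 → ΔM = +0.0600;  Δλ = -0.2520 rad
tan C = Δλ / ΔM = -4.1978 → C = 283.40°

283.4°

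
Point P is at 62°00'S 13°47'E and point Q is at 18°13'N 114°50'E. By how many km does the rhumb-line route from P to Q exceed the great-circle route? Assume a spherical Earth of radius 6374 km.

441 km

Great circle: cos σ = sin φ₁ sin φ₂ + cos φ₁ cos φ₂ cos Δλ,  σ = 1.9407 rad → d_gc = 12369.8 km
Rhumb line: Δψ = +1.7124, q = Δφ/Δψ = 0.8176, d_rh = R√(Δφ²+q²Δλ²) = 12810.5 km
Excess = 12810.5 − 12369.8 = 440.7 ≈ 441 km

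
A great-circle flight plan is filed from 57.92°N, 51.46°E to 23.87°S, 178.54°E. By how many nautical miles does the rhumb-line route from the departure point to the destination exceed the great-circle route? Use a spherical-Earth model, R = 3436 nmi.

Great circle: cos σ = sin φ₁ sin φ₂ + cos φ₁ cos φ₂ cos Δλ,  σ = 2.2597 rad → d_gc = 7764.4 nmi
Rhumb line: Δψ = -1.6757, q = Δφ/Δψ = 0.8519, d_rh = R√(Δφ²+q²Δλ²) = 8136.6 nmi
Excess = 8136.6 − 7764.4 = 372.2 ≈ 372 nmi

372 nmi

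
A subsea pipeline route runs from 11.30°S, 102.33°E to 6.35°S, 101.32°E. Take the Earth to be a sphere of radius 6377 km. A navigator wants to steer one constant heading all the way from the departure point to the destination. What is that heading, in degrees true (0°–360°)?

348.6°

Δψ = ln[tan(π/4+φ₂/2)/tan(π/4+φ₁/2)] = +0.0875
Δλ = -0.0176 rad (taken the short way round)
course = atan2(Δλ, Δψ) = 348.60°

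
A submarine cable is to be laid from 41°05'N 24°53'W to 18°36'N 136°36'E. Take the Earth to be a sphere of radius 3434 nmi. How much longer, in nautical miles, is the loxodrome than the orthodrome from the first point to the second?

1348 nmi

Great circle: cos σ = sin φ₁ sin φ₂ + cos φ₁ cos φ₂ cos Δλ,  σ = 2.0576 rad → d_gc = 7065.8 nmi
Rhumb line: Δψ = -0.4573, q = Δφ/Δψ = 0.8581, d_rh = R√(Δφ²+q²Δλ²) = 8413.6 nmi
Excess = 8413.6 − 7065.8 = 1347.8 ≈ 1348 nmi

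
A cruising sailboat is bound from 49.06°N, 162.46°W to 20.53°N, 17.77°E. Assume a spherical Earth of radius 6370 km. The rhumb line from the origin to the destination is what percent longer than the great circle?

Great circle: σ = 1.9270 rad → d_gc = Rσ = 12275.1 km
Rhumb: Δφ = -0.4979, Δλ = -3.1376, Δψ = -0.6192, q = Δφ/Δψ = 0.8042 → d_rh = R√(Δφ²+q²Δλ²) = 16383.3 km
Excess = (16383.3 − 12275.1) / 12275.1 = 4108.2 / 12275.1 = 33.47% ≈ 33.5%

33.5%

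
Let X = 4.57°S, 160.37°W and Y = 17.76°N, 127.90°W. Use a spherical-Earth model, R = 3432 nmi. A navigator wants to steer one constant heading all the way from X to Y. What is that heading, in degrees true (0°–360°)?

55.1°

Δψ = ln[tan(π/4+φ₂/2)/tan(π/4+φ₁/2)] = +0.3949
Δλ = +0.5667 rad (taken the short way round)
course = atan2(Δλ, Δψ) = 55.13°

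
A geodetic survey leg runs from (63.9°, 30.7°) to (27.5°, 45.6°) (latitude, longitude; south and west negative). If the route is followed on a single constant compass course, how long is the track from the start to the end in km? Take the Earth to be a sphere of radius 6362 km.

Rhumb course C = atan2(Δλ, Δψ) with Δψ = ln[tan(π/4+φ₂/2)/tan(π/4+φ₁/2)] = -0.9624, Δλ = +0.2601 → C = 164.88°
d = R·|Δφ| / |cos C| = 6362·0.63530 / 0.96538 = 4187 km

4187 km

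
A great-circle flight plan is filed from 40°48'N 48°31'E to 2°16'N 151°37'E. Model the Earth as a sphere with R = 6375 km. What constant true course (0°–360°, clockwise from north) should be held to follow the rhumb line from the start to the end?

Δψ = ln[tan(π/4+φ₂/2)/tan(π/4+φ₁/2)] = -0.7417
Δλ = +1.7994 rad (taken the short way round)
course = atan2(Δλ, Δψ) = 112.40°

112.4°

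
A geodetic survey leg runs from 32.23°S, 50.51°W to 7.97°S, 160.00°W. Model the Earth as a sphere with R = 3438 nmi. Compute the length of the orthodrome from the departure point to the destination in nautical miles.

6112 nmi

cos σ = sin φ₁ sin φ₂ + cos φ₁ cos φ₂ cos Δλ
      = sin(-32.23°)sin(-7.97°) + cos(-32.23°)cos(-7.97°)cos(-109.49°) = -0.2056
σ = 101.862° → d = Rσ = 3438·1.77783 = 6112 nmi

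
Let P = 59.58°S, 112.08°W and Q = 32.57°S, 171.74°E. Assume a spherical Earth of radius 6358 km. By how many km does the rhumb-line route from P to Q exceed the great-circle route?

269 km

Great circle: cos σ = sin φ₁ sin φ₂ + cos φ₁ cos φ₂ cos Δλ,  σ = 0.9690 rad → d_gc = 6160.7 km
Rhumb line: Δψ = +0.7006, q = Δφ/Δψ = 0.6729, d_rh = R√(Δφ²+q²Δλ²) = 6429.6 km
Excess = 6429.6 − 6160.7 = 268.9 ≈ 269 km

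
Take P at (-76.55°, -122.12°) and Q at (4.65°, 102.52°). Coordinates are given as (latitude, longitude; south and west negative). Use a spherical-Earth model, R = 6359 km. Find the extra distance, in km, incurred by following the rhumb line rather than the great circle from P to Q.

Great circle: cos σ = sin φ₁ sin φ₂ + cos φ₁ cos φ₂ cos Δλ,  σ = 1.8171 rad → d_gc = 11554.81 km
Rhumb line: Δψ = +2.2190, q = Δφ/Δψ = 0.6387, d_rh = R√(Δφ²+q²Δλ²) = 13163.30 km
Excess = 13163.30 − 11554.81 = 1608.49 ≈ 1608 km

1608 km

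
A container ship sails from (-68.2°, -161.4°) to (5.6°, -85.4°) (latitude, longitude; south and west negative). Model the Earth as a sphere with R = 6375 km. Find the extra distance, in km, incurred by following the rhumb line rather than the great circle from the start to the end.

293 km

Great circle: cos σ = sin φ₁ sin φ₂ + cos φ₁ cos φ₂ cos Δλ,  σ = 1.5720 rad → d_gc = 10021.42 km
Rhumb line: Δψ = +1.7452, q = Δφ/Δψ = 0.7381, d_rh = R√(Δφ²+q²Δλ²) = 10313.95 km
Excess = 10313.95 − 10021.42 = 292.53 ≈ 293 km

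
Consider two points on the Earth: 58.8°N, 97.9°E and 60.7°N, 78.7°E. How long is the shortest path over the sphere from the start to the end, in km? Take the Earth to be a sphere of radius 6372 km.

1092 km

Haversine: a = sin²(Δφ/2)+cos φ₁ cos φ₂ sin²(Δλ/2) = 0.00733;  σ = 2·atan2(√a,√(1−a))
σ = 9.820° → d = Rσ = 6372·0.17139 = 1092 km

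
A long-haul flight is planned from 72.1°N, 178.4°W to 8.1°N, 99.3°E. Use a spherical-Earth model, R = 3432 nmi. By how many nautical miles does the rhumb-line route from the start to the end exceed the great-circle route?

223 nmi

Great circle: cos σ = sin φ₁ sin φ₂ + cos φ₁ cos φ₂ cos Δλ,  σ = 1.3950 rad → d_gc = 4787.8 nmi
Rhumb line: Δψ = -1.7065, q = Δφ/Δψ = 0.6545, d_rh = R√(Δφ²+q²Δλ²) = 5010.8 nmi
Excess = 5010.8 − 4787.8 = 223.0 ≈ 223 nmi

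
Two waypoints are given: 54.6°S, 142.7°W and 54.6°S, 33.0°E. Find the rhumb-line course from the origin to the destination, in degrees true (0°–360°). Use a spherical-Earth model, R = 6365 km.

90.0°

Δψ = ln[tan(π/4+φ₂/2)/tan(π/4+φ₁/2)] = +0.0000
Δλ = +3.0665 rad (taken the short way round)
course = atan2(Δλ, Δψ) = 90.00°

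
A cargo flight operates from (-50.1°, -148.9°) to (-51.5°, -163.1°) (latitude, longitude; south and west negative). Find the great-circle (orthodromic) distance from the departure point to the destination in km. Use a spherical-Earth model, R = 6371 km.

cos σ = sin φ₁ sin φ₂ + cos φ₁ cos φ₂ cos Δλ
      = sin(-50.10°)sin(-51.50°) + cos(-50.10°)cos(-51.50°)cos(-14.20°) = 0.9875
σ = 9.068° → d = Rσ = 6371·0.15827 = 1008 km

1008 km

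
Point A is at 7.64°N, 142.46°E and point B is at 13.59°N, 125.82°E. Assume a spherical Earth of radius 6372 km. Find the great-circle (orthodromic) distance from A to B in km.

1934 km

Haversine: a = sin²(Δφ/2)+cos φ₁ cos φ₂ sin²(Δλ/2) = 0.02287;  σ = 2·atan2(√a,√(1−a))
σ = 17.394° → d = Rσ = 6372·0.30359 = 1934 km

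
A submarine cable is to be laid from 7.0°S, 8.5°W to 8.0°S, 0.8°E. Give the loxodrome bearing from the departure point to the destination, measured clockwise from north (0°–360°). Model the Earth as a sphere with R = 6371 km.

96.2°

Δψ = ln[tan(π/4+φ₂/2)/tan(π/4+φ₁/2)] = -0.0176
Δλ = +0.1623 rad (taken the short way round)
course = atan2(Δλ, Δψ) = 96.19°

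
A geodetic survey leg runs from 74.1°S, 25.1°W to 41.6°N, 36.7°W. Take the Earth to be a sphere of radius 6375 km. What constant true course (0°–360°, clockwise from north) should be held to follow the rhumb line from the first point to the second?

Δψ = ln[tan(π/4+φ₂/2)/tan(π/4+φ₁/2)] = +2.7684
Δλ = -0.2025 rad (taken the short way round)
course = atan2(Δλ, Δψ) = 355.82°

355.8°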